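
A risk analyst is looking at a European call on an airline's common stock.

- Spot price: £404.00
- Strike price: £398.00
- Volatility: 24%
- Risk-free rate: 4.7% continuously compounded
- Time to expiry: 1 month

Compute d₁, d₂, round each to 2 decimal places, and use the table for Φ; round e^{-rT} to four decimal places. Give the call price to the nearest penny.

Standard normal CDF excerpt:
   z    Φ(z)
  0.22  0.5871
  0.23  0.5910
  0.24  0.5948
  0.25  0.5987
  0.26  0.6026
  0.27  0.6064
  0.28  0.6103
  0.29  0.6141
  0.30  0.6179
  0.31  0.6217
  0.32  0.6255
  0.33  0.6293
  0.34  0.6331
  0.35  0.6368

£15.36

T = 0.08333;  σ√T = 0.0693
d₁ = [ln(404/398) + (0.047 + 0.24²/2)·0.08333] / 0.0693 = [0.0150 + 0.0063] / 0.0693 = 0.3071 which rounds to 0.31
d₂ = d₁ − σ√T = 0.3071 − 0.0693 = 0.2379 which rounds to 0.24
exp(−rT) = exp(−0.047·0.08333) = 0.9961
C = 404·N(0.31) − 398·0.9961·N(0.24) = 404·0.6217 − 398·0.9961·0.5948 = 251.1668 − 235.8072 = 15.3596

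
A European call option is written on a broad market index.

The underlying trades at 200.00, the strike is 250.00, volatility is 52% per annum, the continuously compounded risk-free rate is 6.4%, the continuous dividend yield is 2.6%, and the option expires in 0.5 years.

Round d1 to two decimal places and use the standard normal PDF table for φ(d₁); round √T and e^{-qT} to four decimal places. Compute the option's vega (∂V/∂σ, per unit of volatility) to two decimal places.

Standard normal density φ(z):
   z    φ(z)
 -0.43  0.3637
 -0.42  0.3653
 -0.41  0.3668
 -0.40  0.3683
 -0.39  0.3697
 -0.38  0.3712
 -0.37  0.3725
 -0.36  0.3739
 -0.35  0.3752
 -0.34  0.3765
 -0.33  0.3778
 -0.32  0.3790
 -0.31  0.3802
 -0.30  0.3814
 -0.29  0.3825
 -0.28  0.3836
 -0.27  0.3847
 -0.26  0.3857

52.00

T = 0.5;  σ√T = 0.3677
d₁ = [ln(200/250) + (0.064 − 0.026 + 0.52²/2)·0.5] / 0.3677 = [-0.2231 + 0.0866] / 0.3677 = -0.3713 which rounds to -0.37
√T = √0.5 = 0.7071
φ(d₁) = φ(-0.37) = 0.3725
e^(−qT) = e^(−0.026·0.5) = 0.9871
vega = S·e^(−qT)·φ(d₁)·√T = 200·0.9871·0.3725·0.7071 = 51.9994
(The put has the same vega.)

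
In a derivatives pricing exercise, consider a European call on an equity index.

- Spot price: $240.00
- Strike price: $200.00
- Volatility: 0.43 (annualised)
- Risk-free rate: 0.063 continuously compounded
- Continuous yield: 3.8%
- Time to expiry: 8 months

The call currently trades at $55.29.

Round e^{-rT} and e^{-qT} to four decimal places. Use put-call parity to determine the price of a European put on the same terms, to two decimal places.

$13.07

exp(−qT) = exp(−0.038·0.6667) = 0.9750;  exp(−rT) = exp(−0.063·0.6667) = 0.9589
Put-call parity: C − P = S·e^(−qT) − K·e^(−rT) = 240·0.9750 − 200·0.9589 = 234.0000 − 191.7800 = 42.2200
P = C − (C − P) = 55.29 − (42.2200) = 13.0700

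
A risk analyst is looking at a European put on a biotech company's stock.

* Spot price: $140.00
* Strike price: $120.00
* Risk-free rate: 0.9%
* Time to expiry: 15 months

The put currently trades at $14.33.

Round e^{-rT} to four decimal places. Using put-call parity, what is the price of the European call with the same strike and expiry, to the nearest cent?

e^(−rT) = e^(−0.009·1.25) = 0.9888
Put-call parity: C − P = S − K·e^(−rT) = 140 − 120·0.9888 = 140 − 118.6560 = 21.3440
C = P + (C − P) = 14.33 + (21.3440) = 35.6740

$35.67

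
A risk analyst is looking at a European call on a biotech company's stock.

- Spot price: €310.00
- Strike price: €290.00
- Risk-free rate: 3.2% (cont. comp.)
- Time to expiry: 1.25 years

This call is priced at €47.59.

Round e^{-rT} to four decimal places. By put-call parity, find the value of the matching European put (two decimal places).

exp(−rT) = exp(−0.032·1.25) = 0.9608
Put-call parity: C − P = S − K·e^(−rT) = 310 − 290·0.9608 = 310 − 278.6320 = 31.3680
P = C − (C − P) = 47.59 − (31.3680) = 16.2220

€16.22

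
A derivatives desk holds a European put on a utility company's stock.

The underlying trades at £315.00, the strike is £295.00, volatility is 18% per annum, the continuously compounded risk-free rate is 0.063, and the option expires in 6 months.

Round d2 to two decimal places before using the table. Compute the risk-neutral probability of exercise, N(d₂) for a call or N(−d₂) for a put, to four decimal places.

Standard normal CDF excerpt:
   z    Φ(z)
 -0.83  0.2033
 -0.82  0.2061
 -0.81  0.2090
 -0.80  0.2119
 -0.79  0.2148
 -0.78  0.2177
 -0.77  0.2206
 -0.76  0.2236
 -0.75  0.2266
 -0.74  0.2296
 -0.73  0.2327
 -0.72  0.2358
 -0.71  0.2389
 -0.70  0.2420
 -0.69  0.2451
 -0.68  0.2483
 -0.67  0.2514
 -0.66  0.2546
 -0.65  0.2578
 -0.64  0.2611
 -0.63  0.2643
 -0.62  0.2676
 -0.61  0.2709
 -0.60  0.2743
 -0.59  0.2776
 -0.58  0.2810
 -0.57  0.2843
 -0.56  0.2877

T = 0.5;  σ√T = 0.1273
ln(S/K) + (r + σ²/2)T = ln(315/295) + (0.063 + 0.18²/2)·0.5 = 0.0656 + 0.0396 = 0.1052
d₁ = 0.1052 / 0.1273 = 0.8265 which rounds to 0.83
d₂ = d₁ − σ√T = 0.8265 − 0.1273 = 0.6992 which rounds to 0.70
Pr(exercise) under Q = N(−d₂) = N(-0.70) = 0.2420

0.2420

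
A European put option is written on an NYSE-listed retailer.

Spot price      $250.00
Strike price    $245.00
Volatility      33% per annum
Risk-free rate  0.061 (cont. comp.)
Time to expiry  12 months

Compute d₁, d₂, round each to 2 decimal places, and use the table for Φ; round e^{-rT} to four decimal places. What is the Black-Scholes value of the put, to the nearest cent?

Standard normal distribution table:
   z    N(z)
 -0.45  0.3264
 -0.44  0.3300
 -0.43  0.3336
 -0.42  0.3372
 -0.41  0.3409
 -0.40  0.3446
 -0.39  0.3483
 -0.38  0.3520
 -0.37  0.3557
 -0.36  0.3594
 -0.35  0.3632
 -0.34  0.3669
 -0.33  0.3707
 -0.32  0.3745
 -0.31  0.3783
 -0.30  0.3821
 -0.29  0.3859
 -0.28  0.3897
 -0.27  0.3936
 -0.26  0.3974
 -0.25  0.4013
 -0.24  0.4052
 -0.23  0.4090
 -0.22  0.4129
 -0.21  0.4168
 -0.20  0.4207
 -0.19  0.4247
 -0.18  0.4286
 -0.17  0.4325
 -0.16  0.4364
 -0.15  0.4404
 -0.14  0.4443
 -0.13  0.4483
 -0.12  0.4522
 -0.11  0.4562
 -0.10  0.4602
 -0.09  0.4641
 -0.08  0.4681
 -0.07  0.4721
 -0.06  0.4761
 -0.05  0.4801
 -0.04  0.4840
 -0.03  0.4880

$22.67

σ√T = 0.33·√1 = 0.3300
d₁ = [ln(250/245) + (0.061 + 0.33²/2)·1] / 0.3300 = [0.0202 + 0.1154] / 0.3300 = 0.4111 ≈ 0.41
d₂ = d₁ − σ√T = 0.4111 − 0.3300 = 0.0811 ≈ 0.08
e^(−rT) = e^(−0.061·1) = 0.9408
N(−d₂) = N(-0.08) = 0.4681;  N(−d₁) = N(-0.41) = 0.3409
P = 245·0.9408·0.4681 − 250·0.3409 = 107.8952 − 85.2250 = 22.6702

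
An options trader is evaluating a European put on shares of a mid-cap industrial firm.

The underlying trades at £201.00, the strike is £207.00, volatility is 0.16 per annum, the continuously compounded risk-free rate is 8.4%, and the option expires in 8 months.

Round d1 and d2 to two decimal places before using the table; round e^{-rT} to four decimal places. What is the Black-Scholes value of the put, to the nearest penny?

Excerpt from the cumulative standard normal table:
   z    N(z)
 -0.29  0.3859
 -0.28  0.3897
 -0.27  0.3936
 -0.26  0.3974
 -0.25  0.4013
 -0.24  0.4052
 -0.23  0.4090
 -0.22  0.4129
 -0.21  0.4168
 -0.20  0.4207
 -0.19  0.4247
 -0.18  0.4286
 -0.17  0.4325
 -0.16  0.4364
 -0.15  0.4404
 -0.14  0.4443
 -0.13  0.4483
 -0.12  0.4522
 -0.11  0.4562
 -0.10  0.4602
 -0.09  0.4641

£7.84

σ√T = 0.16·√0.6667 = 0.1306
d₁ = [ln(201/207) + (0.084 + ½·0.16²)·0.6667] / (σ√T) = (-0.0294 + 0.0645) / 0.1306 = 0.2688 ≈ 0.27
d₂ = 0.2688 − 0.1306 = 0.1382 ≈ 0.14
exp(−rT) = exp(−0.084·0.6667) = 0.9455
N(−d₂) = N(-0.14) = 0.4443;  N(−d₁) = N(-0.27) = 0.3936
P = 207·0.9455·0.4443 − 201·0.3936 = 86.9577 − 79.1136 = 7.8441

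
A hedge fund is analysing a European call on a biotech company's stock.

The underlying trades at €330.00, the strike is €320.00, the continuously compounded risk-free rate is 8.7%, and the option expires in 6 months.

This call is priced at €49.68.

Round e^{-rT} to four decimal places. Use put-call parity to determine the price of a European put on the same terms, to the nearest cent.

€26.05

e^(−rT) = e^(−0.087·0.5) = 0.9574
Put-call parity: C − P = S − K·e^(−rT) = 330 − 320·0.9574 = 330 − 306.3680 = 23.6320
P = C − (C − P) = 49.68 − (23.6320) = 26.0480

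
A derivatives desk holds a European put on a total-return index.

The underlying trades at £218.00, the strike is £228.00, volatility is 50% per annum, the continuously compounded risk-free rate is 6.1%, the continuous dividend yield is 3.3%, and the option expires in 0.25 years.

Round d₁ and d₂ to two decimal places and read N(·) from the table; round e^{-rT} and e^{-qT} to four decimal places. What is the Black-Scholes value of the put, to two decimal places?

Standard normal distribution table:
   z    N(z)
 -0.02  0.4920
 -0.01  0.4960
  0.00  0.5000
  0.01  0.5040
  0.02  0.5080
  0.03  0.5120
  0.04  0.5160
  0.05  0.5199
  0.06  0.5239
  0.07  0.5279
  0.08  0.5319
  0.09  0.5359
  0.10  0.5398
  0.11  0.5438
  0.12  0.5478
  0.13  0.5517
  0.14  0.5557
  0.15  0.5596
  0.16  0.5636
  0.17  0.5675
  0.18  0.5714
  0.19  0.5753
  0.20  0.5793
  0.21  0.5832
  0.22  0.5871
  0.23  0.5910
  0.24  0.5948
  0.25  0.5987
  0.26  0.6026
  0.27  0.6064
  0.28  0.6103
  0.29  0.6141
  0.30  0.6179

£26.35

T = 0.25;  σ√T = 0.2500
d₁ = [ln(218/228) + (0.061 − 0.033 + 0.5²/2)·0.25] / 0.2500 = [-0.0449 + 0.0382] / 0.2500 = -0.0264 which rounds to -0.03
d₂ = d₁ − σ√T = -0.0264 − 0.2500 = -0.2764 which rounds to -0.28
e^(−qT) = e^(−0.033·0.25) = 0.9918;  e^(−rT) = e^(−0.061·0.25) = 0.9849
N(−d₂) = N(0.28) = 0.6103;  N(−d₁) = N(0.03) = 0.5120
P = 228·0.9849·0.6103 − 218·0.9918·0.5120 = 137.0473 − 110.7007 = 26.3465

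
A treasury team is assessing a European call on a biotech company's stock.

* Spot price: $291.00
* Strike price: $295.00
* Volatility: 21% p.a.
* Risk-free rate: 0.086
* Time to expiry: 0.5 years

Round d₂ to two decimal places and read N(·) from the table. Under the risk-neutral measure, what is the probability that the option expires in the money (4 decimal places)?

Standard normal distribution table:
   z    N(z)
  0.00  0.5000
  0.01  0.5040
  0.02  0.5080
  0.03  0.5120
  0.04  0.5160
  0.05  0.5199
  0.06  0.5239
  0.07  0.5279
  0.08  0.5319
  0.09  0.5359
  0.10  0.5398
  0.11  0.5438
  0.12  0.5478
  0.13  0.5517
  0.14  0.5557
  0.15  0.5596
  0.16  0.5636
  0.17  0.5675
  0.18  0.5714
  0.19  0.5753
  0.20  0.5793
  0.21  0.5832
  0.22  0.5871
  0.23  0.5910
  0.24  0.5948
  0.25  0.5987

0.5478

σ√T = 0.21 × 0.7071 = 0.1485
d₁ = [ln(291/295) + (0.086 + 0.21²/2)·0.5] / 0.1485 = [-0.0137 + 0.0540] / 0.1485 = 0.2719 → 0.27
d₂ = d₁ − σ√T = 0.2719 − 0.1485 = 0.1234 → 0.12
Risk-neutral Pr[S_T > K] = N(d₂) = N(0.12) = 0.5478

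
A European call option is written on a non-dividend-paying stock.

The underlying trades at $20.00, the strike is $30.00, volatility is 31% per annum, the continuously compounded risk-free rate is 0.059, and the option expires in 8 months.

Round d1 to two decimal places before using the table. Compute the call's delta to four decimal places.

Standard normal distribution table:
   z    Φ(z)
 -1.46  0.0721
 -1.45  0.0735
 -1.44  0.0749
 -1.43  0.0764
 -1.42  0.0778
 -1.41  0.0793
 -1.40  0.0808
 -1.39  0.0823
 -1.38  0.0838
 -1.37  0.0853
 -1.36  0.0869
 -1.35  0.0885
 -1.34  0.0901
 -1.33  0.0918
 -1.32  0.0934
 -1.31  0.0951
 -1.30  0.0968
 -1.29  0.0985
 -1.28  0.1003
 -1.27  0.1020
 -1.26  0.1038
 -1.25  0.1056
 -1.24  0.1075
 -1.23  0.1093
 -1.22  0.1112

0.0934

T = 0.6667;  σ√T = 0.2531
d₁ = [ln(20/30) + (0.059 + 0.31²/2)·0.6667] / 0.2531 = [-0.4055 + 0.0714] / 0.2531 = -1.3200 which rounds to -1.32
N(d₁) = N(-1.32) = 0.0934
Δ_call = N(d₁) = 0.0934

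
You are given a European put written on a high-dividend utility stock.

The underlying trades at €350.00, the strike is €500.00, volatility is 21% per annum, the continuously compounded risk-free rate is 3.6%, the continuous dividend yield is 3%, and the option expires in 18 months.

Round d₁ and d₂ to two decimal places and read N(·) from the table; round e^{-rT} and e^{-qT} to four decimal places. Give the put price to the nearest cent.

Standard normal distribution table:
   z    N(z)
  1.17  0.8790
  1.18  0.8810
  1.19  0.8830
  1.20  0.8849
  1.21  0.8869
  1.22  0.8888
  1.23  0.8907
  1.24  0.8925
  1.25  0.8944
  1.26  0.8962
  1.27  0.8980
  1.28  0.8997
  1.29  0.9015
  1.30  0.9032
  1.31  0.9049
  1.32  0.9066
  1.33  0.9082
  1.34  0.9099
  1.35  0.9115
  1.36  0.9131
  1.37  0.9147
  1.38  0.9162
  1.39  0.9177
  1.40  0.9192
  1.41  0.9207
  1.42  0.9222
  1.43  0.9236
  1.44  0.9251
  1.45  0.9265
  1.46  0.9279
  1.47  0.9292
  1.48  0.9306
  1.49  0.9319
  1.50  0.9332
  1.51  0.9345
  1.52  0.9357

€143.43

σ√T = 0.21 × 1.2247 = 0.2572
d₁ = [ln(350/500) + (0.036 − 0.03 + ½·0.21²)·1.5] / (σ√T) = (-0.3567 + 0.0421) / 0.2572 = -1.2232 which rounds to -1.22
d₂ = -1.2232 − 0.2572 = -1.4804 which rounds to -1.48
e^(−qT) = e^(−0.03·1.5) = 0.9560;  e^(−rT) = e^(−0.036·1.5) = 0.9474
N(−d₂) = N(1.48) = 0.9306;  N(−d₁) = N(1.22) = 0.8888
P = 500·0.9474·0.9306 − 350·0.9560·0.8888 = 440.8252 − 297.3925 = 143.4327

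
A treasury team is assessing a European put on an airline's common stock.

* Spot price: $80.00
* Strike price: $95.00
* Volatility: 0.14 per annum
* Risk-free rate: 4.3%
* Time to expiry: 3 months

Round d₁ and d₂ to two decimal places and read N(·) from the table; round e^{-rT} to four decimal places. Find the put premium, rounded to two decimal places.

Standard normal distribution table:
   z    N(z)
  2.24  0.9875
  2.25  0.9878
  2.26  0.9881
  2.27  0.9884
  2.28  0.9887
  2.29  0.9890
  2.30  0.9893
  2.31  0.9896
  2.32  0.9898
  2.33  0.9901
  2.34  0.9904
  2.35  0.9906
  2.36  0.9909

σ√T = 0.14 × 0.5000 = 0.0700
d₁ = [ln(80/95) + (0.043 + 0.14²/2)·0.25] / 0.0700 = [-0.1719 + 0.0132] / 0.0700 = -2.2664 which rounds to -2.27
d₂ = d₁ − σ√T = -2.2664 − 0.0700 = -2.3364 which rounds to -2.34
exp(−rT) = exp(−0.043·0.25) = 0.9893
N(−d₂) = N(2.34) = 0.9904;  N(−d₁) = N(2.27) = 0.9884
P = 95·0.9893·0.9904 − 80·0.9884 = 93.0813 − 79.0720 = 14.0093

$14.01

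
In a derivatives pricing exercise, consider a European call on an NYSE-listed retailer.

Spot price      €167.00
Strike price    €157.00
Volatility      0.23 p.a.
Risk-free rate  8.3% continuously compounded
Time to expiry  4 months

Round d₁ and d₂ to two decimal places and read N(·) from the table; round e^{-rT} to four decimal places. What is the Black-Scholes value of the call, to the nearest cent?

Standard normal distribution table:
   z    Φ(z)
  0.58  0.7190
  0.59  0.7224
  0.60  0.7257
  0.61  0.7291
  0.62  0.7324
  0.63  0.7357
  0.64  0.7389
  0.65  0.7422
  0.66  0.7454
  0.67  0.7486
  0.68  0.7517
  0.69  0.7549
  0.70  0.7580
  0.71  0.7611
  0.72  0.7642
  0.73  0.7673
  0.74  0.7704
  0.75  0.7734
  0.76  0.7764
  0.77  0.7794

€17.31

σ√T = 0.23 × 0.5774 = 0.1328
d₁ = [ln(167/157) + (0.083 + ½·0.23²)·0.3333] / (σ√T) = (0.0617 + 0.0365) / 0.1328 = 0.7397 which rounds to 0.74
d₂ = 0.7397 − 0.1328 = 0.6070 which rounds to 0.61
e^(−rT) = e^(−0.083·0.3333) = 0.9727
N(d₁) = N(0.74) = 0.7704;  N(d₂) = N(0.61) = 0.7291
C = 167·0.7704 − 157·0.9727·0.7291 = 128.6568 − 111.3437 = 17.3131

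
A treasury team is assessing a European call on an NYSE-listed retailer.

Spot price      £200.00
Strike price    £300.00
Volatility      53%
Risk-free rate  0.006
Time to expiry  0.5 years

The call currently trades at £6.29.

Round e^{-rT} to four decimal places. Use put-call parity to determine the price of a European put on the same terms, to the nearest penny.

£105.39

exp(−rT) = exp(−0.006·0.5) = 0.9970
Put-call parity: C − P = S − K·e^(−rT) = 200 − 300·0.9970 = 200 − 299.1000 = -99.1000
P = C − (C − P) = 6.29 − (-99.1000) = 105.3900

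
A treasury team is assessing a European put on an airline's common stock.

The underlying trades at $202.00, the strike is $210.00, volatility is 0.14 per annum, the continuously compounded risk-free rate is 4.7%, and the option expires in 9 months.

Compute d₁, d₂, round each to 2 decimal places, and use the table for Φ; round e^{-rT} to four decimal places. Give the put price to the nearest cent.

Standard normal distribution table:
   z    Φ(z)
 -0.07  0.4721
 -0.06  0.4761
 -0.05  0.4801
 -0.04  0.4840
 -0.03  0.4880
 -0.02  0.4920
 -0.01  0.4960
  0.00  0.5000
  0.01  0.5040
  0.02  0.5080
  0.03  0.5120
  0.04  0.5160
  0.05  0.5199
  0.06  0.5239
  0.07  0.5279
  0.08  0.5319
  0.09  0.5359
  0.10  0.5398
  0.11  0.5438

$10.07

σ√T = 0.14 × 0.8660 = 0.1212
d₁ = [ln(202/210) + (0.047 + 0.14²/2)·0.75] / 0.1212 = [-0.0388 + 0.0426] / 0.1212 = 0.0310 ⇒ 0.03
d₂ = d₁ − σ√T = 0.0310 − 0.1212 = -0.0902 ⇒ -0.09
exp(−rT) = exp(−0.047·0.75) = 0.9654
N(−d₂) = N(0.09) = 0.5359;  N(−d₁) = N(-0.03) = 0.4880
P = 210·0.9654·0.5359 − 202·0.4880 = 108.6452 − 98.5760 = 10.0692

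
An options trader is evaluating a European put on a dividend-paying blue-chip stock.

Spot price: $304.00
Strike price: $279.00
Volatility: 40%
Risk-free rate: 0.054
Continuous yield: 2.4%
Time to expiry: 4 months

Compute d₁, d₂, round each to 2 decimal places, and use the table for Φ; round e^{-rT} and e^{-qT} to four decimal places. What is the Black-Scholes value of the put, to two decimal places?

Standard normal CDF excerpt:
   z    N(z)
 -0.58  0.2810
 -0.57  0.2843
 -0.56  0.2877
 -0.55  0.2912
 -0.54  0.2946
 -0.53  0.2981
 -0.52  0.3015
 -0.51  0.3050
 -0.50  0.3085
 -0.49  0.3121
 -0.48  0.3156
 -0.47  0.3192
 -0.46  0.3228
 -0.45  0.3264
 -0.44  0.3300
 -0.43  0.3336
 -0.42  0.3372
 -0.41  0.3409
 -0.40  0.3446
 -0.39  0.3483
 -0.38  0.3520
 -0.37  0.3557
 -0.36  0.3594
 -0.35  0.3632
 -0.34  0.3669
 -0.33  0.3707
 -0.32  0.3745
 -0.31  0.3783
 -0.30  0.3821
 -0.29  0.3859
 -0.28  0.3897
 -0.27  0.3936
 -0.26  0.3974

$14.81

σ√T = 0.4·√0.3333 = 0.2309
d₁ = [ln(304/279) + (0.054 − 0.024 + 0.4²/2)·0.3333] / 0.2309 = [0.0858 + 0.0367] / 0.2309 = 0.5304 ≈ 0.53
d₂ = d₁ − σ√T = 0.5304 − 0.2309 = 0.2994 ≈ 0.30
exp(−qT) = exp(−0.024·0.3333) = 0.9920;  exp(−rT) = exp(−0.054·0.3333) = 0.9822
N(−d₂) = N(-0.30) = 0.3821;  N(−d₁) = N(-0.53) = 0.2981
P = 279·0.9822·0.3821 − 304·0.9920·0.2981 = 104.7083 − 89.8974 = 14.8109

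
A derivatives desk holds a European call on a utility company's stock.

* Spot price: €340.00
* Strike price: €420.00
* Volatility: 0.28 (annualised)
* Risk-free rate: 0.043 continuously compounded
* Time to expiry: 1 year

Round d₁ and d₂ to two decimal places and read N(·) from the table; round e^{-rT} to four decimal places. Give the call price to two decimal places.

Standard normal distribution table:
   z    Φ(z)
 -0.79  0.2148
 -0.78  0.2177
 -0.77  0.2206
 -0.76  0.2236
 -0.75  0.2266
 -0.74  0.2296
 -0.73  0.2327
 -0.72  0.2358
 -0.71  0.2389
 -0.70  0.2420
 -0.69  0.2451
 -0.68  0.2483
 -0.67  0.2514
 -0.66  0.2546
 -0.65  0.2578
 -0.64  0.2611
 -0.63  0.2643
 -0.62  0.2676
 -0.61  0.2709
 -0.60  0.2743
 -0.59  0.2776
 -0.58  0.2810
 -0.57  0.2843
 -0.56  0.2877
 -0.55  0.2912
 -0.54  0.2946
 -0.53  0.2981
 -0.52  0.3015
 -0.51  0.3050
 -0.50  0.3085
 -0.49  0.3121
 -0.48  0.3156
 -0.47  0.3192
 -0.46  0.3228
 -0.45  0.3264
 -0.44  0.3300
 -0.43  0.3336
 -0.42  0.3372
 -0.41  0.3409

σ√T = 0.28 × 1.0000 = 0.2800
d₁ = [ln(340/420) + (0.043 + 0.28²/2)·1] / 0.2800 = [-0.2113 + 0.0822] / 0.2800 = -0.4611 which rounds to -0.46
d₂ = d₁ − σ√T = -0.4611 − 0.2800 = -0.7411 which rounds to -0.74
exp(−rT) = exp(−0.043·1) = 0.9579
C = 340·N(-0.46) − 420·0.9579·N(-0.74) = 340·0.3228 − 420·0.9579·0.2296 = 109.7520 − 92.3722 = 17.3798

€17.38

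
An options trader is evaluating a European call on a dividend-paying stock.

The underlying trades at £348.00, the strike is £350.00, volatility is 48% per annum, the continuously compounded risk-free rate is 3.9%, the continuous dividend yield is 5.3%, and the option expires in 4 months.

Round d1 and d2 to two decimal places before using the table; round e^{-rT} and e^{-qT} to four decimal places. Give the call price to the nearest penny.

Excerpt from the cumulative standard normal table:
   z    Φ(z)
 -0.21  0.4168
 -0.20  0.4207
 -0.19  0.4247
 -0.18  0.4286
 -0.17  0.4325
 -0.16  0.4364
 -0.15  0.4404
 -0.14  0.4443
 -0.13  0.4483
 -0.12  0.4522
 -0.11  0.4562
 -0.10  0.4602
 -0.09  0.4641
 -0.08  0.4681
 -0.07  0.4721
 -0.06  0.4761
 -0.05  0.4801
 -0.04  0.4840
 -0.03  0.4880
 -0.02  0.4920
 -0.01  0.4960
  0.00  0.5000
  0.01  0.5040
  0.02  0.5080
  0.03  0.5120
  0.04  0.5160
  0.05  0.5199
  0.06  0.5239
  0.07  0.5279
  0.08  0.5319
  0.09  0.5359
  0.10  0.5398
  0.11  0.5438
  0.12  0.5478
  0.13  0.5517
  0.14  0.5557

σ√T = 0.48·√0.3333 = 0.2771
d₁ = [ln(348/350) + (0.039 − 0.053 + 0.48²/2)·0.3333] / 0.2771 = [-0.0057 + 0.0337] / 0.2771 = 0.1010 ≈ 0.10
d₂ = d₁ − σ√T = 0.1010 − 0.2771 = -0.1761 ≈ -0.18
e^(−qT) = e^(−0.053·0.3333) = 0.9825;  e^(−rT) = e^(−0.039·0.3333) = 0.9871
N(d₁) = N(0.10) = 0.5398;  N(d₂) = N(-0.18) = 0.4286
C = 348·0.9825·0.5398 − 350·0.9871·0.4286 = 184.5630 − 148.0749 = 36.4881

£36.49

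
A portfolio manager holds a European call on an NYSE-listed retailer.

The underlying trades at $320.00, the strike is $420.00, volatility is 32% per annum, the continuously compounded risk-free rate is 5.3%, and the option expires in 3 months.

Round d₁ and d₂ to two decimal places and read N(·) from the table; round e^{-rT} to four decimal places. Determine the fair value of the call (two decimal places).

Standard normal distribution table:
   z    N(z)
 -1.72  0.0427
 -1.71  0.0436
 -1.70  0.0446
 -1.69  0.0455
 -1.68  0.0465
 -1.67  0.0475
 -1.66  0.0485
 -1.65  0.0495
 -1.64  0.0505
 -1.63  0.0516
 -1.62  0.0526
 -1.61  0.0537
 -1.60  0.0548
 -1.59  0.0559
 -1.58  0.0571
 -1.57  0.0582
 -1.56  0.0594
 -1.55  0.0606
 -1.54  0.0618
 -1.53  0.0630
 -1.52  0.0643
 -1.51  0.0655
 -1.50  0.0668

T = 0.25;  σ√T = 0.1600
d₁ = [ln(320/420) + (0.053 + ½·0.32²)·0.25] / (σ√T) = (-0.2719 + 0.0261) / 0.1600 = -1.5368 → -1.54
d₂ = -1.5368 − 0.1600 = -1.6968 → -1.70
e^(−rT) = e^(−0.053·0.25) = 0.9868
N(d₁) = N(-1.54) = 0.0618;  N(d₂) = N(-1.70) = 0.0446
C = 320·0.0618 − 420·0.9868·0.0446 = 19.7760 − 18.4847 = 1.2913

$1.29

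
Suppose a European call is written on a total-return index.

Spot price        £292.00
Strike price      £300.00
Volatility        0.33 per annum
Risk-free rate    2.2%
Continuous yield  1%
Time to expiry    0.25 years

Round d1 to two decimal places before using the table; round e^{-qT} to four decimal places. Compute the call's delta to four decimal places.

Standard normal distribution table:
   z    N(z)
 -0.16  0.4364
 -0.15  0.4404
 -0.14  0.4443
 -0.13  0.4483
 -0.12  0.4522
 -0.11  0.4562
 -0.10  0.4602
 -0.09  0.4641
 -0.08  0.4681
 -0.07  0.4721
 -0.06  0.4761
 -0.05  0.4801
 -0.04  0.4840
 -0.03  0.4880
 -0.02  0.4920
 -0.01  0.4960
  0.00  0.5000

T = 0.25;  σ√T = 0.1650
d₁ = [ln(292/300) + (0.022 − 0.01 + 0.33²/2)·0.25] / 0.1650 = [-0.0270 + 0.0166] / 0.1650 = -0.0631 which rounds to -0.06
N(d₁) = N(-0.06) = 0.4761
Δ_call = e^(−qT)·N(d₁) = 0.9975·0.4761 = 0.4749

0.4749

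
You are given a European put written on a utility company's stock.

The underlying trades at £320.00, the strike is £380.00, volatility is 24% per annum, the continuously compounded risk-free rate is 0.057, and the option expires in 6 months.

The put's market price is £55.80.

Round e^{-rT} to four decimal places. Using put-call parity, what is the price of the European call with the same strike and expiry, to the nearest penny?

exp(−rT) = exp(−0.057·0.5) = 0.9719
Put-call parity: C − P = S − K·e^(−rT) = 320 − 380·0.9719 = 320 − 369.3220 = -49.3220
C = P + (C − P) = 55.80 + (-49.3220) = 6.4780

£6.48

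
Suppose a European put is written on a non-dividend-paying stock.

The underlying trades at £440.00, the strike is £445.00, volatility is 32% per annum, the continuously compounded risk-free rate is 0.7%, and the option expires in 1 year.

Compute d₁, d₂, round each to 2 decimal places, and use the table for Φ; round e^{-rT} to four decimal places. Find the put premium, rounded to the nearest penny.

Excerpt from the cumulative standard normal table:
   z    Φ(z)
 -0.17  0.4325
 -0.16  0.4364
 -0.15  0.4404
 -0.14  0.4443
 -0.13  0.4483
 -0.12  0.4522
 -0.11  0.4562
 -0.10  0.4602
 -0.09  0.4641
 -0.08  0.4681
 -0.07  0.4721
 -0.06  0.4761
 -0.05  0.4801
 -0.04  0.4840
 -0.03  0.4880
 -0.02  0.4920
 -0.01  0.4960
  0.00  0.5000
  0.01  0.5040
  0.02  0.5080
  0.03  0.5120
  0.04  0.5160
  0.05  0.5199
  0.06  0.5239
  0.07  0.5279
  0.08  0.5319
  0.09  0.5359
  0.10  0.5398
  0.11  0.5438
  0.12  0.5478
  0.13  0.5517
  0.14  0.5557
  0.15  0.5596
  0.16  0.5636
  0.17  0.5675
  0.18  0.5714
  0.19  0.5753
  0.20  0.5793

σ√T = 0.32·√1 = 0.3200
ln(S/K) + (r + σ²/2)T = ln(440/445) + (0.007 + 0.32²/2)·1 = -0.0113 + 0.0582 = 0.0469
d₁ = 0.0469 / 0.3200 = 0.1466 which rounds to 0.15
d₂ = d₁ − σ√T = 0.1466 − 0.3200 = -0.1734 which rounds to -0.17
e^(−rT) = e^(−0.007·1) = 0.9930
N(−d₂) = N(0.17) = 0.5675;  N(−d₁) = N(-0.15) = 0.4404
P = 445·0.9930·0.5675 − 440·0.4404 = 250.7697 − 193.7760 = 56.9937

£56.99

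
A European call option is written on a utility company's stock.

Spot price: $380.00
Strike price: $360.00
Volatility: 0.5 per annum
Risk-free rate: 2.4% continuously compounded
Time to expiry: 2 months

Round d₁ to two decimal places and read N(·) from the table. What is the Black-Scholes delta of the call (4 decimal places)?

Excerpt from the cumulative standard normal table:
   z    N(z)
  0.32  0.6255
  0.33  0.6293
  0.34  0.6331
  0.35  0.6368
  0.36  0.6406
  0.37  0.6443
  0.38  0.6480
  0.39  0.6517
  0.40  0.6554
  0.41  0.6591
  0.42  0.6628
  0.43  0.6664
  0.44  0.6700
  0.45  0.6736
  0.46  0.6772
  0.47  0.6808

0.6517

σ√T = 0.5 × 0.4082 = 0.2041
d₁ = [ln(380/360) + (0.024 + ½·0.5²)·0.1667] / (σ√T) = (0.0541 + 0.0248) / 0.2041 = 0.3865 which rounds to 0.39
N(d₁) = N(0.39) = 0.6517
Δ_call = N(d₁) = 0.6517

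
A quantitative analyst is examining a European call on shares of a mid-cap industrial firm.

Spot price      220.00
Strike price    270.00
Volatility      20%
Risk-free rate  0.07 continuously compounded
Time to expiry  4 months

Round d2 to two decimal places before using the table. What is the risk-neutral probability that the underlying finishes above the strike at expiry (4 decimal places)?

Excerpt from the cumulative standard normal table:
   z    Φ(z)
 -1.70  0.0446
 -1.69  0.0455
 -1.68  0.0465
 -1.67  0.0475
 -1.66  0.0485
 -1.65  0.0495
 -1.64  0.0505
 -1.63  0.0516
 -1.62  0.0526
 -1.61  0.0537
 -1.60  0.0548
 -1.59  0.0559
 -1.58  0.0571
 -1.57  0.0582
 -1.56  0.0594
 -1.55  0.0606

0.0516

T = 0.3333;  σ√T = 0.1155
d₁ = [ln(220/270) + (0.07 + 0.2²/2)·0.3333] / 0.1155 = [-0.2048 + 0.0300] / 0.1155 = -1.5138 ≈ -1.51
d₂ = d₁ − σ√T = -1.5138 − 0.1155 = -1.6292 ≈ -1.63
Risk-neutral Pr[S_T > K] = N(d₂) = N(-1.63) = 0.0516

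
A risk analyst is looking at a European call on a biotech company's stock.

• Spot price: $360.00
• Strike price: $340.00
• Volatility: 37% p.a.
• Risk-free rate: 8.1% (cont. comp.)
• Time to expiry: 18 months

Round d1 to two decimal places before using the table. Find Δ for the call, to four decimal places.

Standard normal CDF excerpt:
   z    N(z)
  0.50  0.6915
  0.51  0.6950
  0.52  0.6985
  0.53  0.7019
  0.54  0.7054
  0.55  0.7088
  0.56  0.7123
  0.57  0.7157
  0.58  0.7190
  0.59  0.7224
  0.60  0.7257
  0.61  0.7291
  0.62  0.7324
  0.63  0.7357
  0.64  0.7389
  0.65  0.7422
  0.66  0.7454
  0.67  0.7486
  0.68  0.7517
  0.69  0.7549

0.7324

σ√T = 0.37·√1.5 = 0.4532
ln(S/K) + (r + σ²/2)T = ln(360/340) + (0.081 + 0.37²/2)·1.5 = 0.0572 + 0.2242 = 0.2813
d₁ = 0.2813 / 0.4532 = 0.6208 ⇒ 0.62
N(d₁) = N(0.62) = 0.7324
Δ_call = N(d₁) = 0.7324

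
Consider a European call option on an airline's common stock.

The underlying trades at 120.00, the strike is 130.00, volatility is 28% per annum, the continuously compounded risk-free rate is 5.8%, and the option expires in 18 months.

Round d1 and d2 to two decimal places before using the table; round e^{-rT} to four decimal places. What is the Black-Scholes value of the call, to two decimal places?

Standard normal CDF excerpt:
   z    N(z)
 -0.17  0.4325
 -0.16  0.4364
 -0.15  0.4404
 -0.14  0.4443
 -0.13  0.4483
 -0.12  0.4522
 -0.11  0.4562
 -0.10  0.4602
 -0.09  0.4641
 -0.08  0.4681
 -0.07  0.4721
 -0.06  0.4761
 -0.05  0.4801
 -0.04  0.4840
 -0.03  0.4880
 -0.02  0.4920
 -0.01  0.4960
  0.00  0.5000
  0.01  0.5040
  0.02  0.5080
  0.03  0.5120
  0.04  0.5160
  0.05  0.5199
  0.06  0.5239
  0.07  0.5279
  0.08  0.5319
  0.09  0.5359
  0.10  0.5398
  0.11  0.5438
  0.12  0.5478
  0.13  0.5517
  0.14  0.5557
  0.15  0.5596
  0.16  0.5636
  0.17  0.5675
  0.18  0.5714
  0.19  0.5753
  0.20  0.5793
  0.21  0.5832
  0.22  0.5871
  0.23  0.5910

16.55

σ√T = 0.28 × 1.2247 = 0.3429
d₁ = [ln(120/130) + (0.058 + 0.28²/2)·1.5] / 0.3429 = [-0.0800 + 0.1458] / 0.3429 = 0.1918 ⇒ 0.19
d₂ = d₁ − σ√T = 0.1918 − 0.3429 = -0.1512 ⇒ -0.15
exp(−rT) = exp(−0.058·1.5) = 0.9167
N(d₁) = N(0.19) = 0.5753;  N(d₂) = N(-0.15) = 0.4404
C = 120·0.5753 − 130·0.9167·0.4404 = 69.0360 − 52.4829 = 16.5531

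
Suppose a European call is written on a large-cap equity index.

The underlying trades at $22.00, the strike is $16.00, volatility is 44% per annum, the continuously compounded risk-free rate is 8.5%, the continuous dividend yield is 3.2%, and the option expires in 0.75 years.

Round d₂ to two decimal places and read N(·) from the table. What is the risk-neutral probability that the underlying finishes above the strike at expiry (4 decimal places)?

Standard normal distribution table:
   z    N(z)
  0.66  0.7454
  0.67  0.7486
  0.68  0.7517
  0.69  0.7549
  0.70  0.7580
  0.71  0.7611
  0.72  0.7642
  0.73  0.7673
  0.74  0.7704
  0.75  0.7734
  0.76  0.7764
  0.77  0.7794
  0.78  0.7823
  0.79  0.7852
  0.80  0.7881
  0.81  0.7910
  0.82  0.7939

0.7734

T = 0.75;  σ√T = 0.3811
ln(S/K) + (r − q + σ²/2)T = ln(22/16) + (0.085 − 0.032 + 0.44²/2)·0.75 = 0.3185 + 0.1123 = 0.4308
d₁ = 0.4308 / 0.3811 = 1.1306 ≈ 1.13
d₂ = d₁ − σ√T = 1.1306 − 0.3811 = 0.7495 ≈ 0.75
Risk-neutral Pr[S_T > K] = N(d₂) = N(0.75) = 0.7734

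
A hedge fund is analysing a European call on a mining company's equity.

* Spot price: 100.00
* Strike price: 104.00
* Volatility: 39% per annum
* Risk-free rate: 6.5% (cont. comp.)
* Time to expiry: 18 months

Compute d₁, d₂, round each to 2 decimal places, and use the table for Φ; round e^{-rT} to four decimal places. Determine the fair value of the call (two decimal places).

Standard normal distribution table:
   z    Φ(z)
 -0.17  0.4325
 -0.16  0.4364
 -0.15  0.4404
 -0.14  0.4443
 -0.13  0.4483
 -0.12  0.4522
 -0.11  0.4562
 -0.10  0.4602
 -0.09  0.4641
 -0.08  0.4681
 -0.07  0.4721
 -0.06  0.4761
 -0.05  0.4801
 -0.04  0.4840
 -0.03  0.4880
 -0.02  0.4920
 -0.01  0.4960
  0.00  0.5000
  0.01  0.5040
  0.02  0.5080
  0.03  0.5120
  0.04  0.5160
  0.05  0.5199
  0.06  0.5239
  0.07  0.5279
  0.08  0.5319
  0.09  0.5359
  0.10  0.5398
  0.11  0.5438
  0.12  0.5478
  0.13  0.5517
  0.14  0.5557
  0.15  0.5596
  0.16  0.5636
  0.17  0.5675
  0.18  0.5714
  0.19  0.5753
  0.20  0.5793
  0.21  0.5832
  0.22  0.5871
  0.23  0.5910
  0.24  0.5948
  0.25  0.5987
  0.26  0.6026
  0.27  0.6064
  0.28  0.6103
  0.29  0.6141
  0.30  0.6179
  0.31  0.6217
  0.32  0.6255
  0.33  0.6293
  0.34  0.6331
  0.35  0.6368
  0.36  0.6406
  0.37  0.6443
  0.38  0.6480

T = 1.5;  σ√T = 0.4777
ln(S/K) + (r + σ²/2)T = ln(100/104) + (0.065 + 0.39²/2)·1.5 = -0.0392 + 0.2116 = 0.1724
d₁ = 0.1724 / 0.4777 = 0.3608 ≈ 0.36
d₂ = d₁ − σ√T = 0.3608 − 0.4777 = -0.1168 ≈ -0.12
e^(−rT) = e^(−0.065·1.5) = 0.9071
N(d₁) = N(0.36) = 0.6406;  N(d₂) = N(-0.12) = 0.4522
C = 100·0.6406 − 104·0.9071·0.4522 = 64.0600 − 42.6598 = 21.4002

21.40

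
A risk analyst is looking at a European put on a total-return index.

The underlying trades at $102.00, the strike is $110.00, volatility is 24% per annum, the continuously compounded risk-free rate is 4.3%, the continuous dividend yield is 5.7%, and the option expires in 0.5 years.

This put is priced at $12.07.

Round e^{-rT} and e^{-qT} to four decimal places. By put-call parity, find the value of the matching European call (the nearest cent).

e^(−qT) = e^(−0.057·0.5) = 0.9719;  e^(−rT) = e^(−0.043·0.5) = 0.9787
Put-call parity: C − P = S·e^(−qT) − K·e^(−rT) = 102·0.9719 − 110·0.9787 = 99.1338 − 107.6570 = -8.5232
C = P + (C − P) = 12.07 + (-8.5232) = 3.5468

$3.55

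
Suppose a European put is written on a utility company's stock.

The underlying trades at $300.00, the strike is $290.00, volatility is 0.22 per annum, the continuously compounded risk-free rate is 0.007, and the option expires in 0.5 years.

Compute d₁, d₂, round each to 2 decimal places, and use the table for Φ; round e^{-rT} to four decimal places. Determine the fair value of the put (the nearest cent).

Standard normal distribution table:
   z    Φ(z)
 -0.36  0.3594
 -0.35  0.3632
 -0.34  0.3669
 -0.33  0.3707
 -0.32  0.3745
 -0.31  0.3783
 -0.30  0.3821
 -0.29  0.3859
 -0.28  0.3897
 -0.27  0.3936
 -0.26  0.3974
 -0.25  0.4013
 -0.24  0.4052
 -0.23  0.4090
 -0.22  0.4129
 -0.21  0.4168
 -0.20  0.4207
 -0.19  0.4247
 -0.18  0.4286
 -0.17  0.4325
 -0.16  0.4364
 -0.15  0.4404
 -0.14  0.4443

σ√T = 0.22·√0.5 = 0.1556
d₁ = [ln(300/290) + (0.007 + ½·0.22²)·0.5] / (σ√T) = (0.0339 + 0.0156) / 0.1556 = 0.3182 → 0.32
d₂ = 0.3182 − 0.1556 = 0.1626 → 0.16
exp(−rT) = exp(−0.007·0.5) = 0.9965
P = 290·0.9965·N(-0.16) − 300·N(-0.32) = 290·0.9965·0.4364 − 300·0.3745 = 126.1131 − 112.3500 = 13.7631

$13.76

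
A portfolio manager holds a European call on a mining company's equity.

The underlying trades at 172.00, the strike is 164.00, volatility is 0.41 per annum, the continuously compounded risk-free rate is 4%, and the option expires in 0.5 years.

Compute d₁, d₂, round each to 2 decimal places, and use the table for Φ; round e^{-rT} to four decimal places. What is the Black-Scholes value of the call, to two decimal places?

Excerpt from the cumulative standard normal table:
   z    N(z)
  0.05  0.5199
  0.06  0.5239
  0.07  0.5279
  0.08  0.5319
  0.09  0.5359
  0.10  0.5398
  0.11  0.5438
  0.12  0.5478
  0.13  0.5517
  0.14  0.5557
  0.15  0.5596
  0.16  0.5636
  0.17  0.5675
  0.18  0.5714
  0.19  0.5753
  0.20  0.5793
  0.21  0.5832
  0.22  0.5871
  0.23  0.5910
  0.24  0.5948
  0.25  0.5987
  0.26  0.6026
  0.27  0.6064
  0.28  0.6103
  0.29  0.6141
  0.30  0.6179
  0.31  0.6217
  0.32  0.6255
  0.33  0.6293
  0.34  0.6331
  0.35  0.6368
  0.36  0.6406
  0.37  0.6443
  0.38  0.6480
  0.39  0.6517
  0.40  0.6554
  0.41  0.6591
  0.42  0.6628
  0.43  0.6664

σ√T = 0.41·√0.5 = 0.2899
d₁ = [ln(172/164) + (0.04 + ½·0.41²)·0.5] / (σ√T) = (0.0476 + 0.0620) / 0.2899 = 0.3782 ≈ 0.38
d₂ = 0.3782 − 0.2899 = 0.0883 ≈ 0.09
exp(−rT) = exp(−0.04·0.5) = 0.9802
N(d₁) = N(0.38) = 0.6480;  N(d₂) = N(0.09) = 0.5359
C = 172·0.6480 − 164·0.9802·0.5359 = 111.4560 − 86.1474 = 25.3086

25.31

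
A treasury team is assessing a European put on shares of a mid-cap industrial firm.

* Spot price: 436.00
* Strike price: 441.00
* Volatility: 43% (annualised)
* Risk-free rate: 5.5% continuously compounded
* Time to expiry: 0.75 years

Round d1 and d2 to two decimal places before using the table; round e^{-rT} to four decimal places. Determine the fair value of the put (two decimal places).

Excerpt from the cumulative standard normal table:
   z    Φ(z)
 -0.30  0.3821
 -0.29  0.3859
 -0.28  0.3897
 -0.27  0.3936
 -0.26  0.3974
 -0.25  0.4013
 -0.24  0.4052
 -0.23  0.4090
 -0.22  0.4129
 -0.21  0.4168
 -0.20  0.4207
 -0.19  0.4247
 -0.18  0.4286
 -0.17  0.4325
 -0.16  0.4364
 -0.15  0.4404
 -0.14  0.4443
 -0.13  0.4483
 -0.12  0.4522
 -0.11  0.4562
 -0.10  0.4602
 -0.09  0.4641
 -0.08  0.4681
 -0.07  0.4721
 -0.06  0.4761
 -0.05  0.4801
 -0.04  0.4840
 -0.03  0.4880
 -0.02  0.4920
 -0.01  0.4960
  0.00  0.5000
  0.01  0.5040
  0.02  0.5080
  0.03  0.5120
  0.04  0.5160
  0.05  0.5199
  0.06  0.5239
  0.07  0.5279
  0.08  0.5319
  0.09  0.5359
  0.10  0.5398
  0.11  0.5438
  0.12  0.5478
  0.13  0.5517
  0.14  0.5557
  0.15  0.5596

58.52

σ√T = 0.43 × 0.8660 = 0.3724
d₁ = [ln(436/441) + (0.055 + 0.43²/2)·0.75] / 0.3724 = [-0.0114 + 0.1106] / 0.3724 = 0.2663 → 0.27
d₂ = d₁ − σ√T = 0.2663 − 0.3724 = -0.1060 → -0.11
e^(−rT) = e^(−0.055·0.75) = 0.9596
N(−d₂) = N(0.11) = 0.5438;  N(−d₁) = N(-0.27) = 0.3936
P = 441·0.9596·0.5438 − 436·0.3936 = 230.1272 − 171.6096 = 58.5176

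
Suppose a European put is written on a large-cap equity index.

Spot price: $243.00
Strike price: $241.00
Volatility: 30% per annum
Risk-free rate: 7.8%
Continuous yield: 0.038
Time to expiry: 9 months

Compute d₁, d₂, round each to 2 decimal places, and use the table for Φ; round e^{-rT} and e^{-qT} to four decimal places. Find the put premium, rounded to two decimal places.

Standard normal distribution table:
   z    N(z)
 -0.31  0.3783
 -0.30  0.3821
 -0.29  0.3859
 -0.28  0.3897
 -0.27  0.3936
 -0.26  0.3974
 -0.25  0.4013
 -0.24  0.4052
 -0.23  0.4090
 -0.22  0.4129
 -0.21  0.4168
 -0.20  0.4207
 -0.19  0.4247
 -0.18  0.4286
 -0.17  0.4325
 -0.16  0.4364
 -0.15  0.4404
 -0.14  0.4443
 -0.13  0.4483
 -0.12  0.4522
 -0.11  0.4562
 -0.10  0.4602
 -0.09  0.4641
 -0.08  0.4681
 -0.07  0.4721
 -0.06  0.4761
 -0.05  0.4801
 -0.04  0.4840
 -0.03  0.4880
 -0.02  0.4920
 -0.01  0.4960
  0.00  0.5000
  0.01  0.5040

σ√T = 0.3·√0.75 = 0.2598
d₁ = [ln(243/241) + (0.078 − 0.038 + 0.3²/2)·0.75] / 0.2598 = [0.0083 + 0.0638] / 0.2598 = 0.2772 which rounds to 0.28
d₂ = d₁ − σ√T = 0.2772 − 0.2598 = 0.0174 which rounds to 0.02
exp(−qT) = exp(−0.038·0.75) = 0.9719;  exp(−rT) = exp(−0.078·0.75) = 0.9432
N(−d₂) = N(-0.02) = 0.4920;  N(−d₁) = N(-0.28) = 0.3897
P = 241·0.9432·0.4920 − 243·0.9719·0.3897 = 111.8371 − 92.0361 = 19.8010

$19.80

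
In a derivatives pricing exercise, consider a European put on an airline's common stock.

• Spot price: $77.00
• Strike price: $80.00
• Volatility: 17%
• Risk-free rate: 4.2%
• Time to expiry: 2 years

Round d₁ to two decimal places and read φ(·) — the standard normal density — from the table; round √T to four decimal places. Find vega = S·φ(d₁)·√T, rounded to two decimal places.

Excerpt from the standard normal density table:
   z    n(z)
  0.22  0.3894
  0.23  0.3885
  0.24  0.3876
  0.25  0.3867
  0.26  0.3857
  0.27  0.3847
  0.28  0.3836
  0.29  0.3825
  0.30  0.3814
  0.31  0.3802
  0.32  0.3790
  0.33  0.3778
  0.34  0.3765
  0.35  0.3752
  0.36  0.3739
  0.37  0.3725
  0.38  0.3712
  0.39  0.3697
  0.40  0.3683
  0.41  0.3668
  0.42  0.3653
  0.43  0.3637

41.40

σ√T = 0.17 × 1.4142 = 0.2404
d₁ = [ln(77/80) + (0.042 + 0.17²/2)·2] / 0.2404 = [-0.0382 + 0.1129] / 0.2404 = 0.3106 ⇒ 0.31
√T = √2 = 1.4142
φ(d₁) = φ(0.31) = 0.3802
vega = S·φ(d₁)·√T = 77·0.3802·1.4142 = 41.4013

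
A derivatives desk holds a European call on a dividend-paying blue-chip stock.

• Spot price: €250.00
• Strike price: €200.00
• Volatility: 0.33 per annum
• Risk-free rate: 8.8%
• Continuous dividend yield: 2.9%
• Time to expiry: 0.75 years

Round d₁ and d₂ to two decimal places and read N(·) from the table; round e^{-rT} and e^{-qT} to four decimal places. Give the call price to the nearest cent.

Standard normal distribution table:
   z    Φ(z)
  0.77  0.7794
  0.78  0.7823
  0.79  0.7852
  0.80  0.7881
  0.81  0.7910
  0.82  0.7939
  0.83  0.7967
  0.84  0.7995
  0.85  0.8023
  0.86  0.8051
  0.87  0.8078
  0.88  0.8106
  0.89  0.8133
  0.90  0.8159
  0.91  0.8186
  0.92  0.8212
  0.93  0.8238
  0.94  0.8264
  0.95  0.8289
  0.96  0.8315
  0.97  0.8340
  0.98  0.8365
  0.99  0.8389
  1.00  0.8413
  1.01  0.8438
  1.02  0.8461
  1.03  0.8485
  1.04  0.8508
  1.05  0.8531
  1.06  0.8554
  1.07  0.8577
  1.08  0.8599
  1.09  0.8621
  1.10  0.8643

€63.35

T = 0.75;  σ√T = 0.2858
ln(S/K) + (r − q + σ²/2)T = ln(250/200) + (0.088 − 0.029 + 0.33²/2)·0.75 = 0.2231 + 0.0851 = 0.3082
d₁ = 0.3082 / 0.2858 = 1.0785 ⇒ 1.08
d₂ = d₁ − σ√T = 1.0785 − 0.2858 = 0.7927 ⇒ 0.79
e^(−qT) = e^(−0.029·0.75) = 0.9785;  e^(−rT) = e^(−0.088·0.75) = 0.9361
N(d₁) = N(1.08) = 0.8599;  N(d₂) = N(0.79) = 0.7852
C = 250·0.9785·0.8599 − 200·0.9361·0.7852 = 210.3530 − 147.0051 = 63.3479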